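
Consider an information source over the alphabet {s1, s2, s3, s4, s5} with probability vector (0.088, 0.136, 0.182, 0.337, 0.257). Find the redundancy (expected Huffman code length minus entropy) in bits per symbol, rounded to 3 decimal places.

Entropy H = −Σ p log₂ p ≈ 2.1799 bits.
Huffman merges: 11/125+17/125→28/125; 91/500+28/125→203/500; 257/1000+337/1000→297/500; 203/500+297/500→1. L = 278/125 ≈ 2.2240.
L − H = 2.2240 − 2.1799 = 0.044 bits.

0.044 bits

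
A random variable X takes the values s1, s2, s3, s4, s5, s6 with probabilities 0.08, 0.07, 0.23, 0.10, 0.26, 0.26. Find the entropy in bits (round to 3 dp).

2.391 bits

H = −Σ pᵢ log₂ pᵢ.
−0.08·log₂(0.08) = 0.2915
−0.07·log₂(0.07) = 0.2686
−0.23·log₂(0.23) = 0.4877
−0.10·log₂(0.10) = 0.3322
−0.26·log₂(0.26) = 0.5053
−0.26·log₂(0.26) = 0.5053
Sum ≈ 2.3905 → 2.391 bits.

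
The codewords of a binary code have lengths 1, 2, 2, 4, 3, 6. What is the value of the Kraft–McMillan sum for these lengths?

With common denominator 2^6 = 64: Σ 2^(−ℓᵢ) = 32/64 + 16/64 + 16/64 + 4/64 + 8/64 + 1/64 = 77/64 = 1.203125.

1.203125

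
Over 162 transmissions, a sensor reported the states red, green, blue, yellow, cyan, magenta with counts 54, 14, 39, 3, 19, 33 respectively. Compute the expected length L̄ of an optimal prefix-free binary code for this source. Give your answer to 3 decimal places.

Probabilities are the counts divided by 162.
Repeatedly combine the two least-probable nodes; the expected code length is the sum of the merged weights.
merge 1/54 + 7/81 → 17/162
merge 17/162 + 19/162 → 2/9
merge 11/54 + 2/9 → 23/54
merge 13/54 + 1/3 → 31/54
merge 23/54 + 31/54 → 1
L = 17/162 + 2/9 + 23/54 + 31/54 + 1 = 377/162 ≈ 2.327 bits/symbol.

2.327 bits/symbol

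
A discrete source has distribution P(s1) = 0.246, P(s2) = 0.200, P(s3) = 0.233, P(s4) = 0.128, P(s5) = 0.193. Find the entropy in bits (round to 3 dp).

H = −Σ pᵢ log₂ pᵢ.
−0.246·log₂(0.246) = 0.4977
−0.200·log₂(0.200) = 0.4644
−0.233·log₂(0.233) = 0.4897
−0.128·log₂(0.128) = 0.3796
−0.193·log₂(0.193) = 0.4581
Sum ≈ 2.2895 → 2.289 bits.

2.289 bits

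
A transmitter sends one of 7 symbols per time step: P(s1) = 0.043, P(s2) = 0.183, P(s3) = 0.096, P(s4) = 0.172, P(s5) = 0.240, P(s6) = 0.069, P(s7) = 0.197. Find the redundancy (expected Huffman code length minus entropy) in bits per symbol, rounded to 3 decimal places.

Entropy H = −Σ p log₂ p ≈ 2.6269 bits.
Huffman merges: 43/1000+69/1000→14/125; 12/125+14/125→26/125; 43/250+183/1000→71/200; 197/1000+26/125→81/200; 6/25+71/200→119/200; 81/200+119/200→1. L = 107/40 ≈ 2.6750.
L − H = 2.6750 − 2.6269 = 0.048 bits.

0.048 bits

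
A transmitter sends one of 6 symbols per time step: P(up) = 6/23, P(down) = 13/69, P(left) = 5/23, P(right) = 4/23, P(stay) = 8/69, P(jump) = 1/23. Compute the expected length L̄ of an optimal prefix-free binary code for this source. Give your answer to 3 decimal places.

Repeatedly combine the two least-probable nodes; the expected code length is the sum of the merged weights.
merge 1/23 + 8/69 → 11/69
merge 11/69 + 4/23 → 1/3
merge 13/69 + 5/23 → 28/69
merge 6/23 + 1/3 → 41/69
merge 28/69 + 41/69 → 1
L = 11/69 + 1/3 + 28/69 + 41/69 + 1 = 172/69 ≈ 2.493 bits/symbol.

2.493 bits/symbol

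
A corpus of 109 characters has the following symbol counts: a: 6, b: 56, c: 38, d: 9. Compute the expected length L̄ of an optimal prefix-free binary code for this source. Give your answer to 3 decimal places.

1.624 bits/symbol

Probabilities are the counts divided by 109.
Repeatedly combine the two least-probable nodes; the expected code length is the sum of the merged weights.
merge 6/109 + 9/109 → 15/109
merge 15/109 + 38/109 → 53/109
merge 53/109 + 56/109 → 1
L = 15/109 + 53/109 + 1 = 177/109 ≈ 1.624 bits/symbol.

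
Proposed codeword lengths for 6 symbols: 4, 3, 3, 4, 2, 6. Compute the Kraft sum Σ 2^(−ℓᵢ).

With common denominator 2^6 = 64: Σ 2^(−ℓᵢ) = 4/64 + 8/64 + 8/64 + 4/64 + 16/64 + 1/64 = 41/64 = 0.640625.

0.640625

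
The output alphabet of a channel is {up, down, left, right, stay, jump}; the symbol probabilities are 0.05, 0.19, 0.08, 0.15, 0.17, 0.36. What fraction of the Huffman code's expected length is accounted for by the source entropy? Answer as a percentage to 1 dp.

97.0%

Entropy H = −Σ p log₂ p ≈ 2.3386 bits.
Huffman merges: 1/20+2/25→13/100; 13/100+3/20→7/25; 17/100+19/100→9/25; 7/25+9/25→16/25; 9/25+16/25→1. L = 241/100 ≈ 2.4100.
Efficiency = H/L = 2.3386/2.4100 = 97.0%.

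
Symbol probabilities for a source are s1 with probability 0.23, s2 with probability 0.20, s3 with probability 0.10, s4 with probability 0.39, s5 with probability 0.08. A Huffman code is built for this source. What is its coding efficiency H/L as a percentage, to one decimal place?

Entropy H = −Σ p log₂ p ≈ 2.1056 bits.
Huffman merges: 2/25+1/10→9/50; 9/50+1/5→19/50; 23/100+19/50→61/100; 39/100+61/100→1. L = 217/100 ≈ 2.1700.
Efficiency = H/L = 2.1056/2.1700 = 97.0%.

97.0%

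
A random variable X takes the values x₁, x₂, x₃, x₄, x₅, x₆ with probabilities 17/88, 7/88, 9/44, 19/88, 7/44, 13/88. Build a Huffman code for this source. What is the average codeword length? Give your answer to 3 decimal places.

Repeatedly combine the two least-probable nodes; the expected code length is the sum of the merged weights.
merge 7/88 + 13/88 → 5/22
merge 7/44 + 17/88 → 31/88
merge 9/44 + 19/88 → 37/88
merge 5/22 + 31/88 → 51/88
merge 37/88 + 51/88 → 1
L = 5/22 + 31/88 + 37/88 + 51/88 + 1 = 227/88 ≈ 2.580 bits/symbol.

2.580 bits/symbol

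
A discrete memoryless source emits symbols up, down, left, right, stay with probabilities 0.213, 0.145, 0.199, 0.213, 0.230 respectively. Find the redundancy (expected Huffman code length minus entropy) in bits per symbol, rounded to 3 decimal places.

0.038 bits

Entropy H = −Σ p log₂ p ≈ 2.3056 bits.
Huffman merges: 29/200+199/1000→43/125; 213/1000+213/1000→213/500; 23/100+43/125→287/500; 213/500+287/500→1. L = 293/125 ≈ 2.3440.
L − H = 2.3440 − 2.3056 = 0.038 bits.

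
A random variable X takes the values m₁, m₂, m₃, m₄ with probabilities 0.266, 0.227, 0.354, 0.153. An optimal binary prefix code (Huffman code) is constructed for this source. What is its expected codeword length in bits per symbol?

Repeatedly combine the two least-probable nodes; the expected code length is the sum of the merged weights.
merge 153/1000 + 227/1000 → 19/50
merge 133/500 + 177/500 → 31/50
merge 19/50 + 31/50 → 1
L = 19/50 + 31/50 + 1 = 2 bits/symbol.

2 bits/symbol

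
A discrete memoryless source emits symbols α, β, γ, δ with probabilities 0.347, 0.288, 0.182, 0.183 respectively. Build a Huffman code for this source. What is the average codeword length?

2 bits/symbol

Repeatedly combine the two least-probable nodes; the expected code length is the sum of the merged weights.
merge 91/500 + 183/1000 → 73/200
merge 36/125 + 347/1000 → 127/200
merge 73/200 + 127/200 → 1
L = 73/200 + 127/200 + 1 = 2 bits/symbol.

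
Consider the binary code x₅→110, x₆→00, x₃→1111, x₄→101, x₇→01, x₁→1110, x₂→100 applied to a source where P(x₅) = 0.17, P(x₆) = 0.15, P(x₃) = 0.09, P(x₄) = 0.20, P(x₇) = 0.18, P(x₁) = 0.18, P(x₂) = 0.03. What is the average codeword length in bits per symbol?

2.94 bits/symbol

L̄ = Σ pᵢ·ℓᵢ = 0.17·3 + 0.15·2 + 0.09·4 + 0.20·3 + 0.18·2 + 0.18·4 + 0.03·3 = 2.94 bits/symbol.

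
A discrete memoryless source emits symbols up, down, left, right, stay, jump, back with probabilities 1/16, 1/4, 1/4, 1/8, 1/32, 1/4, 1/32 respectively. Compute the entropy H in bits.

Each probability is a power of 1/2, so log₂(1/p) is an integer.
H = Σ p·log₂(1/p) = 1/16·4 + 1/4·2 + 1/4·2 + 1/8·3 + 1/32·5 + 1/4·2 + 1/32·5 = 2.4375 bits.

2.4375 bits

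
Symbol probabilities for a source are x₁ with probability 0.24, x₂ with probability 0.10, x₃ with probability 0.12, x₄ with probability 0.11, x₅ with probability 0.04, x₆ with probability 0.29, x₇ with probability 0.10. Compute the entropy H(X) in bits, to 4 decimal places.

H = −Σ pᵢ log₂ pᵢ.
−0.24·log₂(0.24) = 0.4941
−0.10·log₂(0.10) = 0.3322
−0.12·log₂(0.12) = 0.3671
−0.11·log₂(0.11) = 0.3503
−0.04·log₂(0.04) = 0.1858
−0.29·log₂(0.29) = 0.5179
−0.10·log₂(0.10) = 0.3322
Sum ≈ 2.5795 → 2.5795 bits.

2.5795 bits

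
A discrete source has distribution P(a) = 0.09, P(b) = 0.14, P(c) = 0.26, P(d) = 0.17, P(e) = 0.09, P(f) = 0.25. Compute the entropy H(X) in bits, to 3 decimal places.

H = −Σ pᵢ log₂ pᵢ.
−0.09·log₂(0.09) = 0.3127
−0.14·log₂(0.14) = 0.3971
−0.26·log₂(0.26) = 0.5053
−0.17·log₂(0.17) = 0.4346
−0.09·log₂(0.09) = 0.3127
−0.25·log₂(0.25) = 0.5000
Sum ≈ 2.4623 → 2.462 bits.

2.462 bits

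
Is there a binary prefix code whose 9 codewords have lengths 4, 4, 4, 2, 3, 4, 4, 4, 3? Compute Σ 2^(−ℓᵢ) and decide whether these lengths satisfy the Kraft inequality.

With common denominator 2^4 = 16: Σ 2^(−ℓᵢ) = 1/16 + 1/16 + 1/16 + 4/16 + 2/16 + 1/16 + 1/16 + 1/16 + 2/16 = 14/16 = 0.875.
Kraft's inequality requires Σ ≤ 1; here Σ = 0.875 ≤ 1, so such a prefix code exists.

0.875; yes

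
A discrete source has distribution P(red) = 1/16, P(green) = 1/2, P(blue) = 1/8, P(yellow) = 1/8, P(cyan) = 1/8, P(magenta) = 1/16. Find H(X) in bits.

2.125 bits

Each probability is a power of 1/2, so log₂(1/p) is an integer.
H = Σ p·log₂(1/p) = 1/16·4 + 1/2·1 + 1/8·3 + 1/8·3 + 1/8·3 + 1/16·4 = 2.125 bits.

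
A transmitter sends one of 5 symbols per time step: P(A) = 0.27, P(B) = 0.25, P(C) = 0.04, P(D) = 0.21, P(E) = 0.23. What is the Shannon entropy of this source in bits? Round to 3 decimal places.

H = −Σ pᵢ log₂ pᵢ.
−0.27·log₂(0.27) = 0.5100
−0.25·log₂(0.25) = 0.5000
−0.04·log₂(0.04) = 0.1858
−0.21·log₂(0.21) = 0.4728
−0.23·log₂(0.23) = 0.4877
Sum ≈ 2.1563 → 2.156 bits.

2.156 bits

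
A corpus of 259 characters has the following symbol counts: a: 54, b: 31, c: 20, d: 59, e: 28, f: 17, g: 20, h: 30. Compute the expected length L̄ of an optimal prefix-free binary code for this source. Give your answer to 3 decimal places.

Probabilities are the counts divided by 259.
Repeatedly combine the two least-probable nodes; the expected code length is the sum of the merged weights.
merge 17/259 + 20/259 → 1/7
merge 20/259 + 4/37 → 48/259
merge 30/259 + 31/259 → 61/259
merge 1/7 + 48/259 → 85/259
merge 54/259 + 59/259 → 113/259
merge 61/259 + 85/259 → 146/259
merge 113/259 + 146/259 → 1
L = 1/7 + 48/259 + 61/259 + 85/259 + 113/259 + 146/259 + 1 = 107/37 ≈ 2.892 bits/symbol.

2.892 bits/symbol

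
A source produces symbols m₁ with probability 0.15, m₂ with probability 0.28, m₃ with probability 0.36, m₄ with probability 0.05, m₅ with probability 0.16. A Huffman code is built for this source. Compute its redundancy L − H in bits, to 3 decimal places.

0.106 bits

Entropy H = −Σ p log₂ p ≈ 2.0945 bits.
Huffman merges: 1/20+3/20→1/5; 4/25+1/5→9/25; 7/25+9/25→16/25; 9/25+16/25→1. L = 11/5 ≈ 2.2000.
L − H = 2.2000 − 2.0945 = 0.106 bits.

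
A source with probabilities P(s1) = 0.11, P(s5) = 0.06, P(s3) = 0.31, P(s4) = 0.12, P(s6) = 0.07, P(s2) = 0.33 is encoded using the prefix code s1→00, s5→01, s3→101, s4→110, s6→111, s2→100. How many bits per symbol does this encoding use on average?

2.83 bits/symbol

L̄ = Σ pᵢ·ℓᵢ = 0.11·2 + 0.06·2 + 0.31·3 + 0.12·3 + 0.07·3 + 0.33·3 = 2.83 bits/symbol.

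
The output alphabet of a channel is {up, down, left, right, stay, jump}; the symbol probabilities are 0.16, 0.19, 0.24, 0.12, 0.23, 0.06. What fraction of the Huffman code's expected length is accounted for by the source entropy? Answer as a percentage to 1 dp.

98.0%

Entropy H = −Σ p log₂ p ≈ 2.4706 bits.
Huffman merges: 3/50+3/25→9/50; 4/25+9/50→17/50; 19/100+23/100→21/50; 6/25+17/50→29/50; 21/50+29/50→1. L = 63/25 ≈ 2.5200.
Efficiency = H/L = 2.4706/2.5200 = 98.0%.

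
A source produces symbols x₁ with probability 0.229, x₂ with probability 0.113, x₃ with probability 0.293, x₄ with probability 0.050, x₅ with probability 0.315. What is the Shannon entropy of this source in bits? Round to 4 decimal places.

H = −Σ pᵢ log₂ pᵢ.
−0.229·log₂(0.229) = 0.4870
−0.113·log₂(0.113) = 0.3555
−0.293·log₂(0.293) = 0.5189
−0.050·log₂(0.050) = 0.2161
−0.315·log₂(0.315) = 0.5250
Sum ≈ 2.1024 → 2.1024 bits.

2.1024 bits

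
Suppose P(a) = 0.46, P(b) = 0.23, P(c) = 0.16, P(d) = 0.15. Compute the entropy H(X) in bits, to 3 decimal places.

H = −Σ pᵢ log₂ pᵢ.
−0.46·log₂(0.46) = 0.5153
−0.23·log₂(0.23) = 0.4877
−0.16·log₂(0.16) = 0.4230
−0.15·log₂(0.15) = 0.4105
Sum ≈ 1.8366 → 1.837 bits.

1.837 bits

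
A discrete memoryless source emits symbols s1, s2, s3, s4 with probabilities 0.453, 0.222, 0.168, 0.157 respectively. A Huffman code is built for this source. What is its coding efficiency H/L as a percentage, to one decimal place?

98.9%

Entropy H = −Σ p log₂ p ≈ 1.8513 bits.
Huffman merges: 157/1000+21/125→13/40; 111/500+13/40→547/1000; 453/1000+547/1000→1. L = 234/125 ≈ 1.8720.
Efficiency = H/L = 1.8513/1.8720 = 98.9%.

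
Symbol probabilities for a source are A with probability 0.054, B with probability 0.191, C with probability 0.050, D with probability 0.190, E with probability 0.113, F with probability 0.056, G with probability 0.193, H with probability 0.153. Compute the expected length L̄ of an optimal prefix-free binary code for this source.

Repeatedly combine the two least-probable nodes; the expected code length is the sum of the merged weights.
merge 1/20 + 27/500 → 13/125
merge 7/125 + 13/125 → 4/25
merge 113/1000 + 153/1000 → 133/500
merge 4/25 + 19/100 → 7/20
merge 191/1000 + 193/1000 → 48/125
merge 133/500 + 7/20 → 77/125
merge 48/125 + 77/125 → 1
L = 13/125 + 4/25 + 133/500 + 7/20 + 48/125 + 77/125 + 1 = 72/25 = 2.88 bits/symbol.

2.88 bits/symbol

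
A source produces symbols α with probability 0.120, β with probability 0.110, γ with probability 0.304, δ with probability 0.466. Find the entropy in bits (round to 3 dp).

H = −Σ pᵢ log₂ pᵢ.
−0.120·log₂(0.120) = 0.3671
−0.110·log₂(0.110) = 0.3503
−0.304·log₂(0.304) = 0.5222
−0.466·log₂(0.466) = 0.5133
Sum ≈ 1.7529 → 1.753 bits.

1.753 bits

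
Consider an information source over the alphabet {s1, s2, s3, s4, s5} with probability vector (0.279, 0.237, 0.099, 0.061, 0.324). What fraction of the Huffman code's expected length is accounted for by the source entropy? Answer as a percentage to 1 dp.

97.7%

Entropy H = −Σ p log₂ p ≈ 2.1093 bits.
Huffman merges: 61/1000+99/1000→4/25; 4/25+237/1000→397/1000; 279/1000+81/250→603/1000; 397/1000+603/1000→1. L = 54/25 ≈ 2.1600.
Efficiency = H/L = 2.1093/2.1600 = 97.7%.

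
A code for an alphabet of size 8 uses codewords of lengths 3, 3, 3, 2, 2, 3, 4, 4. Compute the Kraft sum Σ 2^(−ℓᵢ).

With common denominator 2^4 = 16: Σ 2^(−ℓᵢ) = 2/16 + 2/16 + 2/16 + 4/16 + 4/16 + 2/16 + 1/16 + 1/16 = 18/16 = 1.125.

1.125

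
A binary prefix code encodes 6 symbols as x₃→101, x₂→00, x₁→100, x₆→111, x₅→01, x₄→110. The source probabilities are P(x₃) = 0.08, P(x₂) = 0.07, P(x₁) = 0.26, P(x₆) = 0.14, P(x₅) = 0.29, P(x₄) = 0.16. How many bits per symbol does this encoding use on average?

2.64 bits/symbol

L̄ = Σ pᵢ·ℓᵢ = 0.08·3 + 0.07·2 + 0.26·3 + 0.14·3 + 0.29·2 + 0.16·3 = 2.64 bits/symbol.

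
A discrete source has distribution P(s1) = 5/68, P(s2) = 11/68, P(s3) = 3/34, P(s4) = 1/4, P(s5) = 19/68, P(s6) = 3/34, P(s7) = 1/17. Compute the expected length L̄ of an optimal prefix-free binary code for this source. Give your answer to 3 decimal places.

Repeatedly combine the two least-probable nodes; the expected code length is the sum of the merged weights.
merge 1/17 + 5/68 → 9/68
merge 3/34 + 3/34 → 3/17
merge 9/68 + 11/68 → 5/17
merge 3/17 + 1/4 → 29/68
merge 19/68 + 5/17 → 39/68
merge 29/68 + 39/68 → 1
L = 9/68 + 3/17 + 5/17 + 29/68 + 39/68 + 1 = 177/68 ≈ 2.603 bits/symbol.

2.603 bits/symbol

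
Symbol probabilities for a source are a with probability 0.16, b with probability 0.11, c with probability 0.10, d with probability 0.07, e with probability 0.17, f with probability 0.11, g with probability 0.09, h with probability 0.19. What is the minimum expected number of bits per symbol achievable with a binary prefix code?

2.97 bits/symbol

Repeatedly combine the two least-probable nodes; the expected code length is the sum of the merged weights.
merge 7/100 + 9/100 → 4/25
merge 1/10 + 11/100 → 21/100
merge 11/100 + 4/25 → 27/100
merge 4/25 + 17/100 → 33/100
merge 19/100 + 21/100 → 2/5
merge 27/100 + 33/100 → 3/5
merge 2/5 + 3/5 → 1
L = 4/25 + 21/100 + 27/100 + 33/100 + 2/5 + 3/5 + 1 = 297/100 = 2.97 bits/symbol.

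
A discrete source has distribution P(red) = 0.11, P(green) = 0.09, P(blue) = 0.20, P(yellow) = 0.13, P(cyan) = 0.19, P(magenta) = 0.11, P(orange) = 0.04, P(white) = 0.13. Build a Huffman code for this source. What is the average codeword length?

Repeatedly combine the two least-probable nodes; the expected code length is the sum of the merged weights.
merge 1/25 + 9/100 → 13/100
merge 11/100 + 11/100 → 11/50
merge 13/100 + 13/100 → 13/50
merge 13/100 + 19/100 → 8/25
merge 1/5 + 11/50 → 21/50
merge 13/50 + 8/25 → 29/50
merge 21/50 + 29/50 → 1
L = 13/100 + 11/50 + 13/50 + 8/25 + 21/50 + 29/50 + 1 = 293/100 = 2.93 bits/symbol.

2.93 bits/symbol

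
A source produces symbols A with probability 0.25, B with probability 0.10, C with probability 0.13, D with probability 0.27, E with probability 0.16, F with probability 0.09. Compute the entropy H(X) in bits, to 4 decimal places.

2.4605 bits

H = −Σ pᵢ log₂ pᵢ.
−0.25·log₂(0.25) = 0.5000
−0.10·log₂(0.10) = 0.3322
−0.13·log₂(0.13) = 0.3826
−0.27·log₂(0.27) = 0.5100
−0.16·log₂(0.16) = 0.4230
−0.09·log₂(0.09) = 0.3127
Sum ≈ 2.4605 → 2.4605 bits.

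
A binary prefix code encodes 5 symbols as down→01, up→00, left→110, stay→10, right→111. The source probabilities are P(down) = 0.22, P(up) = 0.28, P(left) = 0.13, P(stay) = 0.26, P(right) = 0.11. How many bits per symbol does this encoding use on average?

2.24 bits/symbol

L̄ = Σ pᵢ·ℓᵢ = 0.22·2 + 0.28·2 + 0.13·3 + 0.26·2 + 0.11·3 = 2.24 bits/symbol.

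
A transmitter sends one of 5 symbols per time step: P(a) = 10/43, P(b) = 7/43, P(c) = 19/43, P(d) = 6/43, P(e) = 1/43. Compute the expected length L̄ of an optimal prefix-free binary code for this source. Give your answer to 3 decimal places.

2.047 bits/symbol

Repeatedly combine the two least-probable nodes; the expected code length is the sum of the merged weights.
merge 1/43 + 6/43 → 7/43
merge 7/43 + 7/43 → 14/43
merge 10/43 + 14/43 → 24/43
merge 19/43 + 24/43 → 1
L = 7/43 + 14/43 + 24/43 + 1 = 88/43 ≈ 2.047 bits/symbol.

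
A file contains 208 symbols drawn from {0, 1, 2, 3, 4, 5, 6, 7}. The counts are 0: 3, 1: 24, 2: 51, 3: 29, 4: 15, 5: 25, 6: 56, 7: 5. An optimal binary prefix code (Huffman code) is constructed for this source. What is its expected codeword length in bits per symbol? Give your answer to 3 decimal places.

Probabilities are the counts divided by 208.
Repeatedly combine the two least-probable nodes; the expected code length is the sum of the merged weights.
merge 3/208 + 5/208 → 1/26
merge 1/26 + 15/208 → 23/208
merge 23/208 + 3/26 → 47/208
merge 25/208 + 29/208 → 27/104
merge 47/208 + 51/208 → 49/104
merge 27/104 + 7/26 → 55/104
merge 49/104 + 55/104 → 1
L = 1/26 + 23/208 + 47/208 + 27/104 + 49/104 + 55/104 + 1 = 137/52 ≈ 2.635 bits/symbol.

2.635 bits/symbol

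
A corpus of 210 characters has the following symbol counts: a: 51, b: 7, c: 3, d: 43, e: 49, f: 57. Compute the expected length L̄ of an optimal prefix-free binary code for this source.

2.3 bits/symbol

Probabilities are the counts divided by 210.
Repeatedly combine the two least-probable nodes; the expected code length is the sum of the merged weights.
merge 1/70 + 1/30 → 1/21
merge 1/21 + 43/210 → 53/210
merge 7/30 + 17/70 → 10/21
merge 53/210 + 19/70 → 11/21
merge 10/21 + 11/21 → 1
L = 1/21 + 53/210 + 10/21 + 11/21 + 1 = 23/10 = 2.3 bits/symbol.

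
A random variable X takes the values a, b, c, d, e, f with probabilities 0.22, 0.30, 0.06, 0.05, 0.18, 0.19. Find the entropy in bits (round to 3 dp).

H = −Σ pᵢ log₂ pᵢ.
−0.22·log₂(0.22) = 0.4806
−0.30·log₂(0.30) = 0.5211
−0.06·log₂(0.06) = 0.2435
−0.05·log₂(0.05) = 0.2161
−0.18·log₂(0.18) = 0.4453
−0.19·log₂(0.19) = 0.4552
Sum ≈ 2.3618 → 2.362 bits.

2.362 bits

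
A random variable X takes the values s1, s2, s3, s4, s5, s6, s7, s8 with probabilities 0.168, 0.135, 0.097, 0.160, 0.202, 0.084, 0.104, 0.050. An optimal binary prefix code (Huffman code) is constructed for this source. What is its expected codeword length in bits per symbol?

2.932 bits/symbol

Repeatedly combine the two least-probable nodes; the expected code length is the sum of the merged weights.
merge 1/20 + 21/250 → 67/500
merge 97/1000 + 13/125 → 201/1000
merge 67/500 + 27/200 → 269/1000
merge 4/25 + 21/125 → 41/125
merge 201/1000 + 101/500 → 403/1000
merge 269/1000 + 41/125 → 597/1000
merge 403/1000 + 597/1000 → 1
L = 67/500 + 201/1000 + 269/1000 + 41/125 + 403/1000 + 597/1000 + 1 = 733/250 = 2.932 bits/symbol.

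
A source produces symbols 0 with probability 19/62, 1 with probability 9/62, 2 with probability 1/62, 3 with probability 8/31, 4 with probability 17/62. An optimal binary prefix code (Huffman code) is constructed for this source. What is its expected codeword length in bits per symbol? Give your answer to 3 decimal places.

Repeatedly combine the two least-probable nodes; the expected code length is the sum of the merged weights.
merge 1/62 + 9/62 → 5/31
merge 5/31 + 8/31 → 13/31
merge 17/62 + 19/62 → 18/31
merge 13/31 + 18/31 → 1
L = 5/31 + 13/31 + 18/31 + 1 = 67/31 ≈ 2.161 bits/symbol.

2.161 bits/symbol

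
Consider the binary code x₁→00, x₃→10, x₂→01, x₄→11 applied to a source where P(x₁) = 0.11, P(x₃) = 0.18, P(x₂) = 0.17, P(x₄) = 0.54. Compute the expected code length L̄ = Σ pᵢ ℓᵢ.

2 bits/symbol

L̄ = Σ pᵢ·ℓᵢ = 0.11·2 + 0.18·2 + 0.17·2 + 0.54·2 = 2 bits/symbol.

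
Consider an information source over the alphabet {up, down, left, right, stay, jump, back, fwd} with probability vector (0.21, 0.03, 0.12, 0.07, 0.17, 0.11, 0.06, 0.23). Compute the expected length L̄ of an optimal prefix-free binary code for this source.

Repeatedly combine the two least-probable nodes; the expected code length is the sum of the merged weights.
merge 3/100 + 3/50 → 9/100
merge 7/100 + 9/100 → 4/25
merge 11/100 + 3/25 → 23/100
merge 4/25 + 17/100 → 33/100
merge 21/100 + 23/100 → 11/25
merge 23/100 + 33/100 → 14/25
merge 11/25 + 14/25 → 1
L = 9/100 + 4/25 + 23/100 + 33/100 + 11/25 + 14/25 + 1 = 281/100 = 2.81 bits/symbol.

2.81 bits/symbol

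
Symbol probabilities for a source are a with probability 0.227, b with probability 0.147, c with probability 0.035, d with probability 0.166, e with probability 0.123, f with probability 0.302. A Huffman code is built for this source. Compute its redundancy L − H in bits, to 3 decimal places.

0.078 bits

Entropy H = −Σ p log₂ p ≈ 2.3851 bits.
Huffman merges: 7/200+123/1000→79/500; 147/1000+79/500→61/200; 83/500+227/1000→393/1000; 151/500+61/200→607/1000; 393/1000+607/1000→1. L = 2463/1000 ≈ 2.4630.
L − H = 2.4630 − 2.3851 = 0.078 bits.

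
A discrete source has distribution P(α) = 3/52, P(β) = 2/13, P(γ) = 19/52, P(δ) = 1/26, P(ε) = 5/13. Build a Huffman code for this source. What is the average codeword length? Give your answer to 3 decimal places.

1.962 bits/symbol

Repeatedly combine the two least-probable nodes; the expected code length is the sum of the merged weights.
merge 1/26 + 3/52 → 5/52
merge 5/52 + 2/13 → 1/4
merge 1/4 + 19/52 → 8/13
merge 5/13 + 8/13 → 1
L = 5/52 + 1/4 + 8/13 + 1 = 51/26 ≈ 1.962 bits/symbol.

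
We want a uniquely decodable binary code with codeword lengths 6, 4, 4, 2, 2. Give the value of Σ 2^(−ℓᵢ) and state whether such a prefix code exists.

0.640625; yes

With common denominator 2^6 = 64: Σ 2^(−ℓᵢ) = 1/64 + 4/64 + 4/64 + 16/64 + 16/64 = 41/64 = 0.640625.
Kraft's inequality requires Σ ≤ 1; here Σ = 0.640625 ≤ 1, so such a prefix code exists.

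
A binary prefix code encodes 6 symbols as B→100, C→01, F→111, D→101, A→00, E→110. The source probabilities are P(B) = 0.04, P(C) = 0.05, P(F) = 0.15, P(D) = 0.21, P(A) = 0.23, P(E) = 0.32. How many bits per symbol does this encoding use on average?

2.72 bits/symbol

L̄ = Σ pᵢ·ℓᵢ = 0.04·3 + 0.05·2 + 0.15·3 + 0.21·3 + 0.23·2 + 0.32·3 = 2.72 bits/symbol.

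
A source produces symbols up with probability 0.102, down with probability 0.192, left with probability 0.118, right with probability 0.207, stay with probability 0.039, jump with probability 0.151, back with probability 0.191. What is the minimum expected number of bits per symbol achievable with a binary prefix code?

Repeatedly combine the two least-probable nodes; the expected code length is the sum of the merged weights.
merge 39/1000 + 51/500 → 141/1000
merge 59/500 + 141/1000 → 259/1000
merge 151/1000 + 191/1000 → 171/500
merge 24/125 + 207/1000 → 399/1000
merge 259/1000 + 171/500 → 601/1000
merge 399/1000 + 601/1000 → 1
L = 141/1000 + 259/1000 + 171/500 + 399/1000 + 601/1000 + 1 = 1371/500 = 2.742 bits/symbol.

2.742 bits/symbol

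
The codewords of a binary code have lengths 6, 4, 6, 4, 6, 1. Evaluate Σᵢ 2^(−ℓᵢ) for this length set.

With common denominator 2^6 = 64: Σ 2^(−ℓᵢ) = 1/64 + 4/64 + 1/64 + 4/64 + 1/64 + 32/64 = 43/64 = 0.671875.

0.671875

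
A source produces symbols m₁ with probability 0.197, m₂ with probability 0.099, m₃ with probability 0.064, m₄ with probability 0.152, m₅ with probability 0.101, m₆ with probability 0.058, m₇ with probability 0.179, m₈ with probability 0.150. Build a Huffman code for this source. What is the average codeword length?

Repeatedly combine the two least-probable nodes; the expected code length is the sum of the merged weights.
merge 29/500 + 8/125 → 61/500
merge 99/1000 + 101/1000 → 1/5
merge 61/500 + 3/20 → 34/125
merge 19/125 + 179/1000 → 331/1000
merge 197/1000 + 1/5 → 397/1000
merge 34/125 + 331/1000 → 603/1000
merge 397/1000 + 603/1000 → 1
L = 61/500 + 1/5 + 34/125 + 331/1000 + 397/1000 + 603/1000 + 1 = 117/40 = 2.925 bits/symbol.

2.925 bits/symbol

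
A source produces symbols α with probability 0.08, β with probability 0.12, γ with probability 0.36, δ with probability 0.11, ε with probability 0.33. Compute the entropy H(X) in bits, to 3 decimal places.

H = −Σ pᵢ log₂ pᵢ.
−0.08·log₂(0.08) = 0.2915
−0.12·log₂(0.12) = 0.3671
−0.36·log₂(0.36) = 0.5306
−0.11·log₂(0.11) = 0.3503
−0.33·log₂(0.33) = 0.5278
Sum ≈ 2.0673 → 2.067 bits.

2.067 bits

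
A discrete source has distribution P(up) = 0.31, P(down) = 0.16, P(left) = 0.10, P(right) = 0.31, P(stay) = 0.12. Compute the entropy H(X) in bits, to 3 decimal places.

2.170 bits

H = −Σ pᵢ log₂ pᵢ.
−0.31·log₂(0.31) = 0.5238
−0.16·log₂(0.16) = 0.4230
−0.10·log₂(0.10) = 0.3322
−0.31·log₂(0.31) = 0.5238
−0.12·log₂(0.12) = 0.3671
Sum ≈ 2.1699 → 2.170 bits.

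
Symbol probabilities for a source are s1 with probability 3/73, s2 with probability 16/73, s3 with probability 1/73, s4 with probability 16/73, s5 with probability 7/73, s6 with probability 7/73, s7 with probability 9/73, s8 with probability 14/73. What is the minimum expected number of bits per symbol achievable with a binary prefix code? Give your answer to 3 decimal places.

Repeatedly combine the two least-probable nodes; the expected code length is the sum of the merged weights.
merge 1/73 + 3/73 → 4/73
merge 4/73 + 7/73 → 11/73
merge 7/73 + 9/73 → 16/73
merge 11/73 + 14/73 → 25/73
merge 16/73 + 16/73 → 32/73
merge 16/73 + 25/73 → 41/73
merge 32/73 + 41/73 → 1
L = 4/73 + 11/73 + 16/73 + 25/73 + 32/73 + 41/73 + 1 = 202/73 ≈ 2.767 bits/symbol.

2.767 bits/symbol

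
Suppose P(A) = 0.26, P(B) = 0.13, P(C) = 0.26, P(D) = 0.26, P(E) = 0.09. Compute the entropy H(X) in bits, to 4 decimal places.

H = −Σ pᵢ log₂ pᵢ.
−0.26·log₂(0.26) = 0.5053
−0.13·log₂(0.13) = 0.3826
−0.26·log₂(0.26) = 0.5053
−0.26·log₂(0.26) = 0.5053
−0.09·log₂(0.09) = 0.3127
Sum ≈ 2.2112 → 2.2112 bits.

2.2112 bits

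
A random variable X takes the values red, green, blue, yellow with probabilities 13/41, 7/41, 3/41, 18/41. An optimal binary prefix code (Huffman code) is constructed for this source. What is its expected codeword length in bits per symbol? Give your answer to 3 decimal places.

1.805 bits/symbol

Repeatedly combine the two least-probable nodes; the expected code length is the sum of the merged weights.
merge 3/41 + 7/41 → 10/41
merge 10/41 + 13/41 → 23/41
merge 18/41 + 23/41 → 1
L = 10/41 + 23/41 + 1 = 74/41 ≈ 1.805 bits/symbol.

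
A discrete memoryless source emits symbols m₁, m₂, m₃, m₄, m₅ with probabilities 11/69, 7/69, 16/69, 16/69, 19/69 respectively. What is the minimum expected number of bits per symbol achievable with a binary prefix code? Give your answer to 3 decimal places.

2.261 bits/symbol

Repeatedly combine the two least-probable nodes; the expected code length is the sum of the merged weights.
merge 7/69 + 11/69 → 6/23
merge 16/69 + 16/69 → 32/69
merge 6/23 + 19/69 → 37/69
merge 32/69 + 37/69 → 1
L = 6/23 + 32/69 + 37/69 + 1 = 52/23 ≈ 2.261 bits/symbol.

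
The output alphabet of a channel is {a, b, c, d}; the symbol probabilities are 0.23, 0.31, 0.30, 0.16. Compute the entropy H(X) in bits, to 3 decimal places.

1.956 bits

H = −Σ pᵢ log₂ pᵢ.
−0.23·log₂(0.23) = 0.4877
−0.31·log₂(0.31) = 0.5238
−0.30·log₂(0.30) = 0.5211
−0.16·log₂(0.16) = 0.4230
Sum ≈ 1.9556 → 1.956 bits.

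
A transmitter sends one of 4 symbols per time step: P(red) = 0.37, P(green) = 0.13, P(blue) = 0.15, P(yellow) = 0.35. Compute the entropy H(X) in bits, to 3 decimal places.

H = −Σ pᵢ log₂ pᵢ.
−0.37·log₂(0.37) = 0.5307
−0.13·log₂(0.13) = 0.3826
−0.15·log₂(0.15) = 0.4105
−0.35·log₂(0.35) = 0.5301
Sum ≈ 1.8540 → 1.854 bits.

1.854 bits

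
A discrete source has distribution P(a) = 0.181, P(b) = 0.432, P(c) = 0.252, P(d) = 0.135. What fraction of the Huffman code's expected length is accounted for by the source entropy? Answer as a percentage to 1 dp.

Entropy H = −Σ p log₂ p ≈ 1.8606 bits.
Huffman merges: 27/200+181/1000→79/250; 63/250+79/250→71/125; 54/125+71/125→1. L = 471/250 ≈ 1.8840.
Efficiency = H/L = 1.8606/1.8840 = 98.8%.

98.8%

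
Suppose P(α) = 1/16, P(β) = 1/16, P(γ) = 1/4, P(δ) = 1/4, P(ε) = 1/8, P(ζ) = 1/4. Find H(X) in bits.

2.375 bits

Each probability is a power of 1/2, so log₂(1/p) is an integer.
H = Σ p·log₂(1/p) = 1/16·4 + 1/16·4 + 1/4·2 + 1/4·2 + 1/8·3 + 1/4·2 = 2.375 bits.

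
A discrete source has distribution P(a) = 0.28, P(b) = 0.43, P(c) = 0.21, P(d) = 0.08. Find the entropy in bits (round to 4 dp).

H = −Σ pᵢ log₂ pᵢ.
−0.28·log₂(0.28) = 0.5142
−0.43·log₂(0.43) = 0.5236
−0.21·log₂(0.21) = 0.4728
−0.08·log₂(0.08) = 0.2915
Sum ≈ 1.8021 → 1.8021 bits.

1.8021 bits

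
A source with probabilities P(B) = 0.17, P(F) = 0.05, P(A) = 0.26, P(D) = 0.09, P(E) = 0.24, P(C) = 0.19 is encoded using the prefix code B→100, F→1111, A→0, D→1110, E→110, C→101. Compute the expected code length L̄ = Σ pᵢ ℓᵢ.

L̄ = Σ pᵢ·ℓᵢ = 0.17·3 + 0.05·4 + 0.26·1 + 0.09·4 + 0.24·3 + 0.19·3 = 2.62 bits/symbol.

2.62 bits/symbol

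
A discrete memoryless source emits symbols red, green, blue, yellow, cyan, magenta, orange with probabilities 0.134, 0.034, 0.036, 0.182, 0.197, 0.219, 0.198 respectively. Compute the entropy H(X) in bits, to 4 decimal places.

H = −Σ pᵢ log₂ pᵢ.
−0.134·log₂(0.134) = 0.3886
−0.034·log₂(0.034) = 0.1659
−0.036·log₂(0.036) = 0.1727
−0.182·log₂(0.182) = 0.4474
−0.197·log₂(0.197) = 0.4617
−0.219·log₂(0.219) = 0.4798
−0.198·log₂(0.198) = 0.4626
Sum ≈ 2.5786 → 2.5786 bits.

2.5786 bits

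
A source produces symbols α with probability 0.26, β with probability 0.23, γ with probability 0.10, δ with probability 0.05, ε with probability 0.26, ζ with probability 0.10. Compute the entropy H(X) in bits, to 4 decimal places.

2.3787 bits

H = −Σ pᵢ log₂ pᵢ.
−0.26·log₂(0.26) = 0.5053
−0.23·log₂(0.23) = 0.4877
−0.10·log₂(0.10) = 0.3322
−0.05·log₂(0.05) = 0.2161
−0.26·log₂(0.26) = 0.5053
−0.10·log₂(0.10) = 0.3322
Sum ≈ 2.3787 → 2.3787 bits.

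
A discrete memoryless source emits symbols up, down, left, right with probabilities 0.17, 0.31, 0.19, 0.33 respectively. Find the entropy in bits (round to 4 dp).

H = −Σ pᵢ log₂ pᵢ.
−0.17·log₂(0.17) = 0.4346
−0.31·log₂(0.31) = 0.5238
−0.19·log₂(0.19) = 0.4552
−0.33·log₂(0.33) = 0.5278
Sum ≈ 1.9414 → 1.9414 bits.

1.9414 bits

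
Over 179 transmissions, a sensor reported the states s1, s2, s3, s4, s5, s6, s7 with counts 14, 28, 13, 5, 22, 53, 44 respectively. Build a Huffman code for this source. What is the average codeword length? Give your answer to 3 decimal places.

2.559 bits/symbol

Probabilities are the counts divided by 179.
Repeatedly combine the two least-probable nodes; the expected code length is the sum of the merged weights.
merge 5/179 + 13/179 → 18/179
merge 14/179 + 18/179 → 32/179
merge 22/179 + 28/179 → 50/179
merge 32/179 + 44/179 → 76/179
merge 50/179 + 53/179 → 103/179
merge 76/179 + 103/179 → 1
L = 18/179 + 32/179 + 50/179 + 76/179 + 103/179 + 1 = 458/179 ≈ 2.559 bits/symbol.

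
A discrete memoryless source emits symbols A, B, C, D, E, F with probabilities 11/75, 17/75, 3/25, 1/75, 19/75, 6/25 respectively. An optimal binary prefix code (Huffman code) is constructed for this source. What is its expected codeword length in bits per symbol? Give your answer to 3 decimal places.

Repeatedly combine the two least-probable nodes; the expected code length is the sum of the merged weights.
merge 1/75 + 3/25 → 2/15
merge 2/15 + 11/75 → 7/25
merge 17/75 + 6/25 → 7/15
merge 19/75 + 7/25 → 8/15
merge 7/15 + 8/15 → 1
L = 2/15 + 7/25 + 7/15 + 8/15 + 1 = 181/75 ≈ 2.413 bits/symbol.

2.413 bits/symbol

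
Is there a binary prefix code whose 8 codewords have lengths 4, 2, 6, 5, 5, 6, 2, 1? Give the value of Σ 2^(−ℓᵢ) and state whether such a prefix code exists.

1.15625; no

With common denominator 2^6 = 64: Σ 2^(−ℓᵢ) = 4/64 + 16/64 + 1/64 + 2/64 + 2/64 + 1/64 + 16/64 + 32/64 = 74/64 = 1.15625.
Kraft's inequality requires Σ ≤ 1; here Σ = 1.15625 > 1, so no such prefix code exists.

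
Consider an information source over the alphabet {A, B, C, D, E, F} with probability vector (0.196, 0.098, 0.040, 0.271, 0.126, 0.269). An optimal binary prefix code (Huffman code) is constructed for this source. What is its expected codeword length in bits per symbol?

2.402 bits/symbol

Repeatedly combine the two least-probable nodes; the expected code length is the sum of the merged weights.
merge 1/25 + 49/500 → 69/500
merge 63/500 + 69/500 → 33/125
merge 49/250 + 33/125 → 23/50
merge 269/1000 + 271/1000 → 27/50
merge 23/50 + 27/50 → 1
L = 69/500 + 33/125 + 23/50 + 27/50 + 1 = 1201/500 = 2.402 bits/symbol.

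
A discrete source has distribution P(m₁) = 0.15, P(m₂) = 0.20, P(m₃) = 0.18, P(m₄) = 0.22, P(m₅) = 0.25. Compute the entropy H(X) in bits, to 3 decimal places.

H = −Σ pᵢ log₂ pᵢ.
−0.15·log₂(0.15) = 0.4105
−0.20·log₂(0.20) = 0.4644
−0.18·log₂(0.18) = 0.4453
−0.22·log₂(0.22) = 0.4806
−0.25·log₂(0.25) = 0.5000
Sum ≈ 2.3008 → 2.301 bits.

2.301 bits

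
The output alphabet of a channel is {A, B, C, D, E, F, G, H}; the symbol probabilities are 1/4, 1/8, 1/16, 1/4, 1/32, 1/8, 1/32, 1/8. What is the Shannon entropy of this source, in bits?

2.6875 bits

Each probability is a power of 1/2, so log₂(1/p) is an integer.
H = Σ p·log₂(1/p) = 1/4·2 + 1/8·3 + 1/16·4 + 1/4·2 + 1/32·5 + 1/8·3 + 1/32·5 + 1/8·3 = 2.6875 bits.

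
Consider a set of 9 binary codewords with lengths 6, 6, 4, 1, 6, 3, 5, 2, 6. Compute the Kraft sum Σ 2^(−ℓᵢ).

1.03125

With common denominator 2^6 = 64: Σ 2^(−ℓᵢ) = 1/64 + 1/64 + 4/64 + 32/64 + 1/64 + 8/64 + 2/64 + 16/64 + 1/64 = 66/64 = 1.03125.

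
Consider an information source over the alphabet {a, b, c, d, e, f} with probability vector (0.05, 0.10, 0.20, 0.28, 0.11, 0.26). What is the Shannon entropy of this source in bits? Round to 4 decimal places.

2.3825 bits

H = −Σ pᵢ log₂ pᵢ.
−0.05·log₂(0.05) = 0.2161
−0.10·log₂(0.10) = 0.3322
−0.20·log₂(0.20) = 0.4644
−0.28·log₂(0.28) = 0.5142
−0.11·log₂(0.11) = 0.3503
−0.26·log₂(0.26) = 0.5053
Sum ≈ 2.3825 → 2.3825 bits.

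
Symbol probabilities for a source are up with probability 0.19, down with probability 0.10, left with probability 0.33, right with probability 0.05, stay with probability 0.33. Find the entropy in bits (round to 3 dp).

2.059 bits

H = −Σ pᵢ log₂ pᵢ.
−0.19·log₂(0.19) = 0.4552
−0.10·log₂(0.10) = 0.3322
−0.33·log₂(0.33) = 0.5278
−0.05·log₂(0.05) = 0.2161
−0.33·log₂(0.33) = 0.5278
Sum ≈ 2.0592 → 2.059 bits.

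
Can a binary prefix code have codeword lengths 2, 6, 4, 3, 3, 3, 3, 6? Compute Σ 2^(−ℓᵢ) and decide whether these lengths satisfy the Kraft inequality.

0.84375; yes

With common denominator 2^6 = 64: Σ 2^(−ℓᵢ) = 16/64 + 1/64 + 4/64 + 8/64 + 8/64 + 8/64 + 8/64 + 1/64 = 54/64 = 0.84375.
Kraft's inequality requires Σ ≤ 1; here Σ = 0.84375 ≤ 1, so such a prefix code exists.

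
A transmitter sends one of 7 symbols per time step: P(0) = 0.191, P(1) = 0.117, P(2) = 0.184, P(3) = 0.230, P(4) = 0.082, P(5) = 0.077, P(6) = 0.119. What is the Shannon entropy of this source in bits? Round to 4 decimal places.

H = −Σ pᵢ log₂ pᵢ.
−0.191·log₂(0.191) = 0.4562
−0.117·log₂(0.117) = 0.3622
−0.184·log₂(0.184) = 0.4494
−0.230·log₂(0.230) = 0.4877
−0.082·log₂(0.082) = 0.2959
−0.077·log₂(0.077) = 0.2848
−0.119·log₂(0.119) = 0.3654
Sum ≈ 2.7015 → 2.7015 bits.

2.7015 bits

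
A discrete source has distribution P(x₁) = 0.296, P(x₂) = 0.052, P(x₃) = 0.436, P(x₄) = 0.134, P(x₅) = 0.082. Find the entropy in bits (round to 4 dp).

H = −Σ pᵢ log₂ pᵢ.
−0.296·log₂(0.296) = 0.5199
−0.052·log₂(0.052) = 0.2218
−0.436·log₂(0.436) = 0.5222
−0.134·log₂(0.134) = 0.3886
−0.082·log₂(0.082) = 0.2959
Sum ≈ 1.9483 → 1.9483 bits.

1.9483 bits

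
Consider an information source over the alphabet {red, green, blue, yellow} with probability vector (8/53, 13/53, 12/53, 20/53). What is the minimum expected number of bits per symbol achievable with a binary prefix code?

Repeatedly combine the two least-probable nodes; the expected code length is the sum of the merged weights.
merge 8/53 + 12/53 → 20/53
merge 13/53 + 20/53 → 33/53
merge 20/53 + 33/53 → 1
L = 20/53 + 33/53 + 1 = 2 bits/symbol.

2 bits/symbol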